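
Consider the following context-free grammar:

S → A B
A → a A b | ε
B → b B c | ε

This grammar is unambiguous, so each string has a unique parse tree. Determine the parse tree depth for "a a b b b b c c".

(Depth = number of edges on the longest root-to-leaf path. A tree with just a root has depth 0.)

4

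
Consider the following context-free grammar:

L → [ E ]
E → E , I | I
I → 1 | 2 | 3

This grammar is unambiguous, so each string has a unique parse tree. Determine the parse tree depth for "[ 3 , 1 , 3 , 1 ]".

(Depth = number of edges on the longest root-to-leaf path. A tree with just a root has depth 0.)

6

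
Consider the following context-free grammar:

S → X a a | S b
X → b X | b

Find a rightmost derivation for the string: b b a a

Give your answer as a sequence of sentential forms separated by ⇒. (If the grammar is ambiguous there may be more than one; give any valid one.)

S ⇒ X a a ⇒ b X a a ⇒ b b a a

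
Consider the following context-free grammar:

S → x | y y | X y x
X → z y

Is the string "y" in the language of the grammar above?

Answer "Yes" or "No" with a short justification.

No - no valid derivation exists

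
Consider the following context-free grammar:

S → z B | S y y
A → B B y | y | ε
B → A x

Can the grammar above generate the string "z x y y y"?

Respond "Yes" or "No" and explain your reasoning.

No - no valid derivation exists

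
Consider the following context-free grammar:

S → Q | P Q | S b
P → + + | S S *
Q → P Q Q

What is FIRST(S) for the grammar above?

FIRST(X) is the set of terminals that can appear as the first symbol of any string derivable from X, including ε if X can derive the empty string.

We compute FIRST(S) using the standard algorithm.
FIRST(P) = {+}
FIRST(Q) = {+}
FIRST(S) = {+}
Therefore, FIRST(S) = {+}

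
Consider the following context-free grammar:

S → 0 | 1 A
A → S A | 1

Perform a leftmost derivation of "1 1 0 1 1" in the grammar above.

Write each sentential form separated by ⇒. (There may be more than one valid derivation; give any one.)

S ⇒ 1 A ⇒ 1 S A ⇒ 1 1 A A ⇒ 1 1 S A A ⇒ 1 1 0 A A ⇒ 1 1 0 1 A ⇒ 1 1 0 1 1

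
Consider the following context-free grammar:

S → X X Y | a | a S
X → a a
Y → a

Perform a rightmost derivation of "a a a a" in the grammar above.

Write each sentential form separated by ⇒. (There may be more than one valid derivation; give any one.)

S ⇒ a S ⇒ a a S ⇒ a a a S ⇒ a a a a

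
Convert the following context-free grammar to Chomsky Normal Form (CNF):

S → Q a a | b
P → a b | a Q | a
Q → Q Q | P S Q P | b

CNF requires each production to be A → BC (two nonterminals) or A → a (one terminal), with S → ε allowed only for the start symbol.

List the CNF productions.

TA → a; S → b; TB → b; P → a; Q → b; S → Q X0; X0 → TA TA; P → TA TB; P → TA Q; Q → Q Q; Q → P X1; X1 → S X2; X2 → Q P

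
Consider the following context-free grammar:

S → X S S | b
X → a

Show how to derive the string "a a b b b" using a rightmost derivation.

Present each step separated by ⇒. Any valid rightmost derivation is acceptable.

S ⇒ X S S ⇒ X S b ⇒ X X S S b ⇒ X X S b b ⇒ X X b b b ⇒ X a b b b ⇒ a a b b b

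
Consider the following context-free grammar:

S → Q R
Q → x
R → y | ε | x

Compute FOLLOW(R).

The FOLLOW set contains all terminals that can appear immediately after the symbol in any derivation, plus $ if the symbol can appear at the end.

We compute FOLLOW(R) using the standard algorithm.
FOLLOW(S) starts with {$}.
FIRST(Q) = {x}
FIRST(R) = {x, y, ε}
FIRST(S) = {x}
FOLLOW(Q) = {$, x, y}
FOLLOW(R) = {$}
FOLLOW(S) = {$}
Therefore, FOLLOW(R) = {$}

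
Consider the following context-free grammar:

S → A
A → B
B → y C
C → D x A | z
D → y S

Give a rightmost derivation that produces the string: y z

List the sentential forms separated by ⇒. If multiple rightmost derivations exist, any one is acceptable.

S ⇒ A ⇒ B ⇒ y C ⇒ y z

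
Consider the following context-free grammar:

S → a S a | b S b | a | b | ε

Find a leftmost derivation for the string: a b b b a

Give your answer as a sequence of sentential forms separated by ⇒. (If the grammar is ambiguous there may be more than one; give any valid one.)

S ⇒ a S a ⇒ a b S b a ⇒ a b b b a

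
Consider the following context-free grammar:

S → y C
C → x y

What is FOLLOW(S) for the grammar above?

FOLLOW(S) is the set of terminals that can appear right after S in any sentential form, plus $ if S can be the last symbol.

We compute FOLLOW(S) using the standard algorithm.
FOLLOW(S) starts with {$}.
FIRST(C) = {x}
FIRST(S) = {y}
FOLLOW(C) = {$}
FOLLOW(S) = {$}
Therefore, FOLLOW(S) = {$}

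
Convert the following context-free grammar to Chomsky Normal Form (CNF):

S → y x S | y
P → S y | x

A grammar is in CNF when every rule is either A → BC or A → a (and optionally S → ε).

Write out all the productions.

TY → y; TX → x; S → y; P → x; S → TY X0; X0 → TX S; P → S TY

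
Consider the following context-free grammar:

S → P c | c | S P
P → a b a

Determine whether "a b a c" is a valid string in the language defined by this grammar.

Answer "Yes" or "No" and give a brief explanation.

Yes - a valid derivation exists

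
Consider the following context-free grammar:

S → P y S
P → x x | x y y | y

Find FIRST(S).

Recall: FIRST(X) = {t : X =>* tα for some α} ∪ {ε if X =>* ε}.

We compute FIRST(S) using the standard algorithm.
FIRST(P) = {x, y}
FIRST(S) = {x, y}
Therefore, FIRST(S) = {x, y}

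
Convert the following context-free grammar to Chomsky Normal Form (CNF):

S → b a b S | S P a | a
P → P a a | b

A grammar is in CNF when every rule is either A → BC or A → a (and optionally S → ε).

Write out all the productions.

TB → b; TA → a; S → a; P → b; S → TB X0; X0 → TA X1; X1 → TB S; S → S X2; X2 → P TA; P → P X3; X3 → TA TA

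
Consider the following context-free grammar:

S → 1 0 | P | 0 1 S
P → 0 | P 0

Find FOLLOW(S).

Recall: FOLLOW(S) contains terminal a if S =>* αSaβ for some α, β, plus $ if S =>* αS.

We compute FOLLOW(S) using the standard algorithm.
FOLLOW(S) starts with {$}.
FIRST(P) = {0}
FIRST(S) = {0, 1}
FOLLOW(P) = {$, 0}
FOLLOW(S) = {$}
Therefore, FOLLOW(S) = {$}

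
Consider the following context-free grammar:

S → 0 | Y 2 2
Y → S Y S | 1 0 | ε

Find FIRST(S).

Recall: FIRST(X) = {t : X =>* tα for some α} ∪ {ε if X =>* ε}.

We compute FIRST(S) using the standard algorithm.
FIRST(S) = {0, 1, 2}
FIRST(Y) = {0, 1, 2, ε}
Therefore, FIRST(S) = {0, 1, 2}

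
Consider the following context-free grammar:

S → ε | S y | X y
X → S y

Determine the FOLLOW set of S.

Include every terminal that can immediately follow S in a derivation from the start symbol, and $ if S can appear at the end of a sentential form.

We compute FOLLOW(S) using the standard algorithm.
FOLLOW(S) starts with {$}.
FIRST(S) = {y, ε}
FIRST(X) = {y}
FOLLOW(S) = {$, y}
FOLLOW(X) = {y}
Therefore, FOLLOW(S) = {$, y}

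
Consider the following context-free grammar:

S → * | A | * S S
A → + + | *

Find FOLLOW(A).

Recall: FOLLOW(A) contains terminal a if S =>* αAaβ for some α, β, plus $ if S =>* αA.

We compute FOLLOW(A) using the standard algorithm.
FOLLOW(S) starts with {$}.
FIRST(A) = {*, +}
FIRST(S) = {*, +}
FOLLOW(A) = {$, *, +}
FOLLOW(S) = {$, *, +}
Therefore, FOLLOW(A) = {$, *, +}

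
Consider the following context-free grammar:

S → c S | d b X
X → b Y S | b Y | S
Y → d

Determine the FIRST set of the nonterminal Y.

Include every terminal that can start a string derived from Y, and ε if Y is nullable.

We compute FIRST(Y) using the standard algorithm.
FIRST(S) = {c, d}
FIRST(X) = {b, c, d}
FIRST(Y) = {d}
Therefore, FIRST(Y) = {d}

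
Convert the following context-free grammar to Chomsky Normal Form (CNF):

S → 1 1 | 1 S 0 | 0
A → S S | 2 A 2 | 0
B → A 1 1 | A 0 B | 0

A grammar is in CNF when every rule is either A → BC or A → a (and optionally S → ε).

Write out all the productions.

T1 → 1; T0 → 0; S → 0; T2 → 2; A → 0; B → 0; S → T1 T1; S → T1 X0; X0 → S T0; A → S S; A → T2 X1; X1 → A T2; B → A X2; X2 → T1 T1; B → A X3; X3 → T0 B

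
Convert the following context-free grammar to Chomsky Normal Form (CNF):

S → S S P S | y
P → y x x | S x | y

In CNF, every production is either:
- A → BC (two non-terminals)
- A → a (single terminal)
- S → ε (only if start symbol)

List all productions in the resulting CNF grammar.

S → y; TY → y; TX → x; P → y; S → S X0; X0 → S X1; X1 → P S; P → TY X2; X2 → TX TX; P → S TX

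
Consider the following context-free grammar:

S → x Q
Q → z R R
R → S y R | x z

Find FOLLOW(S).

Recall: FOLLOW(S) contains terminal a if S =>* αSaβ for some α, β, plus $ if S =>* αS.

We compute FOLLOW(S) using the standard algorithm.
FOLLOW(S) starts with {$}.
FIRST(Q) = {z}
FIRST(R) = {x}
FIRST(S) = {x}
FOLLOW(Q) = {$, y}
FOLLOW(R) = {$, x, y}
FOLLOW(S) = {$, y}
Therefore, FOLLOW(S) = {$, y}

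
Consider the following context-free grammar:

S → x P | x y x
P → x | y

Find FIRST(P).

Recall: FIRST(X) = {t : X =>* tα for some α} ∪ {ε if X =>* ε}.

We compute FIRST(P) using the standard algorithm.
FIRST(P) = {x, y}
FIRST(S) = {x}
Therefore, FIRST(P) = {x, y}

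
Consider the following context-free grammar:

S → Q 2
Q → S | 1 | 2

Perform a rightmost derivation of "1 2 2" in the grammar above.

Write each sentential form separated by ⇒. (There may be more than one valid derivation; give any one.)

S ⇒ Q 2 ⇒ S 2 ⇒ Q 2 2 ⇒ 1 2 2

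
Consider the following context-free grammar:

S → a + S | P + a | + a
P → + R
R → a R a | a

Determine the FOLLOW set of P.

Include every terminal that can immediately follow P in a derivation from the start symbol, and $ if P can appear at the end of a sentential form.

We compute FOLLOW(P) using the standard algorithm.
FOLLOW(S) starts with {$}.
FIRST(P) = {+}
FIRST(R) = {a}
FIRST(S) = {+, a}
FOLLOW(P) = {+}
FOLLOW(R) = {+, a}
FOLLOW(S) = {$}
Therefore, FOLLOW(P) = {+}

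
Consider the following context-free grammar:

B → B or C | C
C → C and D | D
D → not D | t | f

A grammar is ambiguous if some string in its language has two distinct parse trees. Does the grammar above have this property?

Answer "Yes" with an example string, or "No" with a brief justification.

No - the grammar is unambiguous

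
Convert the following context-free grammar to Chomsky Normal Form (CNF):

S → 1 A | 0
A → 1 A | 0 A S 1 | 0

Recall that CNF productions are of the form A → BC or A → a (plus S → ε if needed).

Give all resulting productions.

T1 → 1; S → 0; T0 → 0; A → 0; S → T1 A; A → T1 A; A → T0 X0; X0 → A X1; X1 → S T1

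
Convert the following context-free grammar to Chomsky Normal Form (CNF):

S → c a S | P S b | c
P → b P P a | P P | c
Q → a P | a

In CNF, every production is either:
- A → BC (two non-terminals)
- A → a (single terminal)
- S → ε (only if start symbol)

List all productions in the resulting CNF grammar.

TC → c; TA → a; TB → b; S → c; P → c; Q → a; S → TC X0; X0 → TA S; S → P X1; X1 → S TB; P → TB X2; X2 → P X3; X3 → P TA; P → P P; Q → TA P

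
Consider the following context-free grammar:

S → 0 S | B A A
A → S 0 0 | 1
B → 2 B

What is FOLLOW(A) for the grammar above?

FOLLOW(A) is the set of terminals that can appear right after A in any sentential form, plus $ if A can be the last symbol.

We compute FOLLOW(A) using the standard algorithm.
FOLLOW(S) starts with {$}.
FIRST(A) = {0, 1, 2}
FIRST(B) = {2}
FIRST(S) = {0, 2}
FOLLOW(A) = {$, 0, 1, 2}
FOLLOW(B) = {0, 1, 2}
FOLLOW(S) = {$, 0}
Therefore, FOLLOW(A) = {$, 0, 1, 2}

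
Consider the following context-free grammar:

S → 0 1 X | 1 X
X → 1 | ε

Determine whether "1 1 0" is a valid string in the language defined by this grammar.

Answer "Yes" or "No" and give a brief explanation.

No - no valid derivation exists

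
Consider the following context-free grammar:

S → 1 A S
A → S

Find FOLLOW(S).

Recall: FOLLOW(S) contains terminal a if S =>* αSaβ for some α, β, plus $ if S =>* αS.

We compute FOLLOW(S) using the standard algorithm.
FOLLOW(S) starts with {$}.
FIRST(A) = {1}
FIRST(S) = {1}
FOLLOW(A) = {1}
FOLLOW(S) = {$, 1}
Therefore, FOLLOW(S) = {$, 1}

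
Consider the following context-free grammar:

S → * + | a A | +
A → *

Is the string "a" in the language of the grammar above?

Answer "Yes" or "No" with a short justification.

No - no valid derivation exists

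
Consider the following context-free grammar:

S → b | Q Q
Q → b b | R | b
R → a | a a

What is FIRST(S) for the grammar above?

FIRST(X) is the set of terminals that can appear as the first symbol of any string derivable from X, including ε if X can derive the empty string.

We compute FIRST(S) using the standard algorithm.
FIRST(Q) = {a, b}
FIRST(R) = {a}
FIRST(S) = {a, b}
Therefore, FIRST(S) = {a, b}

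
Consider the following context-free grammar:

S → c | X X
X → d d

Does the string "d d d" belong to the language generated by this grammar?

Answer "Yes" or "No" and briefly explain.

No - no valid derivation exists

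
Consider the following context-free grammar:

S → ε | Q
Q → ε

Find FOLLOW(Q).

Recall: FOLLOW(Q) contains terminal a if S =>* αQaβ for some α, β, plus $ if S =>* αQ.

We compute FOLLOW(Q) using the standard algorithm.
FOLLOW(S) starts with {$}.
FIRST(Q) = {ε}
FIRST(S) = {ε}
FOLLOW(Q) = {$}
FOLLOW(S) = {$}
Therefore, FOLLOW(Q) = {$}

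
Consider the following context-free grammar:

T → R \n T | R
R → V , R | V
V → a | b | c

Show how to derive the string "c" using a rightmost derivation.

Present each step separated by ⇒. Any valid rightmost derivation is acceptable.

T ⇒ R ⇒ V ⇒ c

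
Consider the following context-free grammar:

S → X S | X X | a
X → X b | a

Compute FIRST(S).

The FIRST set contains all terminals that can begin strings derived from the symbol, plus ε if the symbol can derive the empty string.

We compute FIRST(S) using the standard algorithm.
FIRST(S) = {a}
FIRST(X) = {a}
Therefore, FIRST(S) = {a}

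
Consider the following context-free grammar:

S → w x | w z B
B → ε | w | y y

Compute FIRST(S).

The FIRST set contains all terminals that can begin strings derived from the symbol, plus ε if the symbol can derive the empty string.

We compute FIRST(S) using the standard algorithm.
FIRST(B) = {w, y, ε}
FIRST(S) = {w}
Therefore, FIRST(S) = {w}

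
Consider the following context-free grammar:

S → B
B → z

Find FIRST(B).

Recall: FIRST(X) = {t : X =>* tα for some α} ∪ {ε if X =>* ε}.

We compute FIRST(B) using the standard algorithm.
FIRST(B) = {z}
FIRST(S) = {z}
Therefore, FIRST(B) = {z}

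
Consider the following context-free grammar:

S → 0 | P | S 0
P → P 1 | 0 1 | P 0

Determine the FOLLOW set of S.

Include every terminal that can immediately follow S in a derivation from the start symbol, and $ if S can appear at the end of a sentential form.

We compute FOLLOW(S) using the standard algorithm.
FOLLOW(S) starts with {$}.
FIRST(P) = {0}
FIRST(S) = {0}
FOLLOW(P) = {$, 0, 1}
FOLLOW(S) = {$, 0}
Therefore, FOLLOW(S) = {$, 0}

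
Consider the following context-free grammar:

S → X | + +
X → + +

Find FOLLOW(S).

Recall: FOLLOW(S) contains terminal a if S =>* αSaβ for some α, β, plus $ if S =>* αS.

We compute FOLLOW(S) using the standard algorithm.
FOLLOW(S) starts with {$}.
FIRST(S) = {+}
FIRST(X) = {+}
FOLLOW(S) = {$}
FOLLOW(X) = {$}
Therefore, FOLLOW(S) = {$}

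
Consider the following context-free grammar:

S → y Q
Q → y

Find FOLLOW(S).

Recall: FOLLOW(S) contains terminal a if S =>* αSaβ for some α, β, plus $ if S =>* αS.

We compute FOLLOW(S) using the standard algorithm.
FOLLOW(S) starts with {$}.
FIRST(Q) = {y}
FIRST(S) = {y}
FOLLOW(Q) = {$}
FOLLOW(S) = {$}
Therefore, FOLLOW(S) = {$}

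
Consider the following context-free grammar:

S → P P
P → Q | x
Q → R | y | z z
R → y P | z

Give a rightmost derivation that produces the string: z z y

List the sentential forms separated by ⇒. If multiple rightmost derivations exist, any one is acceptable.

S ⇒ P P ⇒ P Q ⇒ P y ⇒ Q y ⇒ z z y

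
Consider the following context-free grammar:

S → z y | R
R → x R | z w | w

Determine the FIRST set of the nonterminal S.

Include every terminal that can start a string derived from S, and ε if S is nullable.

We compute FIRST(S) using the standard algorithm.
FIRST(R) = {w, x, z}
FIRST(S) = {w, x, z}
Therefore, FIRST(S) = {w, x, z}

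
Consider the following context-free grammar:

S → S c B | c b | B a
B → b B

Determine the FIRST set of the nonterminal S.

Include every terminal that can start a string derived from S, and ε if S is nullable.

We compute FIRST(S) using the standard algorithm.
FIRST(B) = {b}
FIRST(S) = {b, c}
Therefore, FIRST(S) = {b, c}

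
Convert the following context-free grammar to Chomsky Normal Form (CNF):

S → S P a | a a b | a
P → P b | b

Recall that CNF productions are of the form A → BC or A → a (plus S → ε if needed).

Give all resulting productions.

TA → a; TB → b; S → a; P → b; S → S X0; X0 → P TA; S → TA X1; X1 → TA TB; P → P TB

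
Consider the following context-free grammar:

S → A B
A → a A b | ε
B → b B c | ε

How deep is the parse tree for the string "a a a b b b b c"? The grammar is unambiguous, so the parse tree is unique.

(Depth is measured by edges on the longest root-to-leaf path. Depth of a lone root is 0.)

5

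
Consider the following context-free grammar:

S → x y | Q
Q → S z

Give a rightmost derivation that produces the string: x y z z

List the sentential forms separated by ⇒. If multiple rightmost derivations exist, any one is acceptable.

S ⇒ Q ⇒ S z ⇒ Q z ⇒ S z z ⇒ x y z z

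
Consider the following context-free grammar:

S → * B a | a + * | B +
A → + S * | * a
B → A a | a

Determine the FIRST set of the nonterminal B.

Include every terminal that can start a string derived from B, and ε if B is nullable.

We compute FIRST(B) using the standard algorithm.
FIRST(A) = {*, +}
FIRST(B) = {*, +, a}
FIRST(S) = {*, +, a}
Therefore, FIRST(B) = {*, +, a}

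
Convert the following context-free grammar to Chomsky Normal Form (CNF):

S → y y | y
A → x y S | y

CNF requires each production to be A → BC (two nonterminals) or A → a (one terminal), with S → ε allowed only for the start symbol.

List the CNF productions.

TY → y; S → y; TX → x; A → y; S → TY TY; A → TX X0; X0 → TY S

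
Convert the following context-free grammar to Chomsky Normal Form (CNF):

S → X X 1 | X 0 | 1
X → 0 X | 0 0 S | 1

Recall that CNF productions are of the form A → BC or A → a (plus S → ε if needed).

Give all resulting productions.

T1 → 1; T0 → 0; S → 1; X → 1; S → X X0; X0 → X T1; S → X T0; X → T0 X; X → T0 X1; X1 → T0 S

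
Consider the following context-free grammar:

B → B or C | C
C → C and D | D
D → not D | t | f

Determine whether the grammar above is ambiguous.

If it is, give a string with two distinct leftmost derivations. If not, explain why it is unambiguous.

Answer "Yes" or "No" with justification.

No - the grammar is unambiguous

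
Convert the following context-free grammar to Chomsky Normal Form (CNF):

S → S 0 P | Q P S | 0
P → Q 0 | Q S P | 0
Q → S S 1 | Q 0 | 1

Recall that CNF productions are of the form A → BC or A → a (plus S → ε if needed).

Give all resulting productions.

T0 → 0; S → 0; P → 0; T1 → 1; Q → 1; S → S X0; X0 → T0 P; S → Q X1; X1 → P S; P → Q T0; P → Q X2; X2 → S P; Q → S X3; X3 → S T1; Q → Q T0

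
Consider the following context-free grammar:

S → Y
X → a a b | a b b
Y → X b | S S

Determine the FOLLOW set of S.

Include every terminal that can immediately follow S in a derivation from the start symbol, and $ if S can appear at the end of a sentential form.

We compute FOLLOW(S) using the standard algorithm.
FOLLOW(S) starts with {$}.
FIRST(S) = {a}
FIRST(X) = {a}
FIRST(Y) = {a}
FOLLOW(S) = {$, a}
FOLLOW(X) = {b}
FOLLOW(Y) = {$, a}
Therefore, FOLLOW(S) = {$, a}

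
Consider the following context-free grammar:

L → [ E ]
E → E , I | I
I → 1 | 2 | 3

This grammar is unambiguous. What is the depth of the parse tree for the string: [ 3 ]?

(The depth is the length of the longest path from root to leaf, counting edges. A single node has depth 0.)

3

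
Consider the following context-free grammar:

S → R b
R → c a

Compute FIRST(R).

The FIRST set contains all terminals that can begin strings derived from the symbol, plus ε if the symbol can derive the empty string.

We compute FIRST(R) using the standard algorithm.
FIRST(R) = {c}
FIRST(S) = {c}
Therefore, FIRST(R) = {c}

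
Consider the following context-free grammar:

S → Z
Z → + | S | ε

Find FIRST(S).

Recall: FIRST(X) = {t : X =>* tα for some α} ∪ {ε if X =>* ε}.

We compute FIRST(S) using the standard algorithm.
FIRST(S) = {+, ε}
FIRST(Z) = {+, ε}
Therefore, FIRST(S) = {+, ε}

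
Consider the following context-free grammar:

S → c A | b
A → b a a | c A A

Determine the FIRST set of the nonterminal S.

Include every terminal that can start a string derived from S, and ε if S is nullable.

We compute FIRST(S) using the standard algorithm.
FIRST(A) = {b, c}
FIRST(S) = {b, c}
Therefore, FIRST(S) = {b, c}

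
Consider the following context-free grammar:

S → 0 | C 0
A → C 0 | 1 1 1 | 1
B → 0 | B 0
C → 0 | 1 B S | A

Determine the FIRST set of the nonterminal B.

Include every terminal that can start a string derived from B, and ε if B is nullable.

We compute FIRST(B) using the standard algorithm.
FIRST(A) = {0, 1}
FIRST(B) = {0}
FIRST(C) = {0, 1}
FIRST(S) = {0, 1}
Therefore, FIRST(B) = {0}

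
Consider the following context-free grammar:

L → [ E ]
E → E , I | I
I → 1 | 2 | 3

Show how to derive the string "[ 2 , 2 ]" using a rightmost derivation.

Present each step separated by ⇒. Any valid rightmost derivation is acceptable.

L ⇒ [ E ] ⇒ [ E , I ] ⇒ [ E , 2 ] ⇒ [ I , 2 ] ⇒ [ 2 , 2 ]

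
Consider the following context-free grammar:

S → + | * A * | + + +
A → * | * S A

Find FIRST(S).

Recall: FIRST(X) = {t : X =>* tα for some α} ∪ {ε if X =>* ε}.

We compute FIRST(S) using the standard algorithm.
FIRST(A) = {*}
FIRST(S) = {*, +}
Therefore, FIRST(S) = {*, +}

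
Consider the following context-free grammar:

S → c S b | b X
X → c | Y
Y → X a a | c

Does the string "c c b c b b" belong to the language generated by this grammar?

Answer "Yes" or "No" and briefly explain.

Yes - a valid derivation exists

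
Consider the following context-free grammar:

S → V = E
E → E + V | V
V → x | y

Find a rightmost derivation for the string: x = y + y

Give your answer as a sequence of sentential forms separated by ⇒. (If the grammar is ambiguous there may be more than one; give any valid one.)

S ⇒ V = E ⇒ V = E + V ⇒ V = E + y ⇒ V = V + y ⇒ V = y + y ⇒ x = y + y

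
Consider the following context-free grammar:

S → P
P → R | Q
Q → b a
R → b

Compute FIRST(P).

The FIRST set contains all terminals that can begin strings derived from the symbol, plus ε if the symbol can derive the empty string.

We compute FIRST(P) using the standard algorithm.
FIRST(P) = {b}
FIRST(Q) = {b}
FIRST(R) = {b}
FIRST(S) = {b}
Therefore, FIRST(P) = {b}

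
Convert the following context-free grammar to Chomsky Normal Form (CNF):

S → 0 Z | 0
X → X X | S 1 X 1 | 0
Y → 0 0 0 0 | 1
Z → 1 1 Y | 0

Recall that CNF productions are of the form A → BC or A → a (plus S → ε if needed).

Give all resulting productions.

T0 → 0; S → 0; T1 → 1; X → 0; Y → 1; Z → 0; S → T0 Z; X → X X; X → S X0; X0 → T1 X1; X1 → X T1; Y → T0 X2; X2 → T0 X3; X3 → T0 T0; Z → T1 X4; X4 → T1 Y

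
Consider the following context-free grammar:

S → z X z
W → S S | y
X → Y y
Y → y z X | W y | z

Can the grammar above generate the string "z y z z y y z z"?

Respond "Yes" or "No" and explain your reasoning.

No - no valid derivation exists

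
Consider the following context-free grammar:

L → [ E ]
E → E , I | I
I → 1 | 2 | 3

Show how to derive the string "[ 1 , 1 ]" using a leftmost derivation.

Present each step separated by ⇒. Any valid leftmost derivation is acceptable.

L ⇒ [ E ] ⇒ [ E , I ] ⇒ [ I , I ] ⇒ [ 1 , I ] ⇒ [ 1 , 1 ]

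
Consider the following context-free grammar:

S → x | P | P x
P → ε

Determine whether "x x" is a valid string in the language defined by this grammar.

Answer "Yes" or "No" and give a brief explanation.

No - no valid derivation exists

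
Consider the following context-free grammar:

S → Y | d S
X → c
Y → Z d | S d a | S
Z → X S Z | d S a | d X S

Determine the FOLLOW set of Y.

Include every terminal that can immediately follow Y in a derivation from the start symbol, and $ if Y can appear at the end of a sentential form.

We compute FOLLOW(Y) using the standard algorithm.
FOLLOW(S) starts with {$}.
FIRST(S) = {c, d}
FIRST(X) = {c}
FIRST(Y) = {c, d}
FIRST(Z) = {c, d}
FOLLOW(S) = {$, a, c, d}
FOLLOW(X) = {c, d}
FOLLOW(Y) = {$, a, c, d}
FOLLOW(Z) = {d}
Therefore, FOLLOW(Y) = {$, a, c, d}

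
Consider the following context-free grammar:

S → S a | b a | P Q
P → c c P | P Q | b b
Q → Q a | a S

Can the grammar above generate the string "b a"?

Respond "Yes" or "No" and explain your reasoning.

Yes - a valid derivation exists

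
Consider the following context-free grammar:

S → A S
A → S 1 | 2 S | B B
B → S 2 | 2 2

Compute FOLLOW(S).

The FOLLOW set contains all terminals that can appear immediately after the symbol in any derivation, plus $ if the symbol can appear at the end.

We compute FOLLOW(S) using the standard algorithm.
FOLLOW(S) starts with {$}.
FIRST(A) = {2}
FIRST(B) = {2}
FIRST(S) = {2}
FOLLOW(A) = {2}
FOLLOW(B) = {2}
FOLLOW(S) = {$, 1, 2}
Therefore, FOLLOW(S) = {$, 1, 2}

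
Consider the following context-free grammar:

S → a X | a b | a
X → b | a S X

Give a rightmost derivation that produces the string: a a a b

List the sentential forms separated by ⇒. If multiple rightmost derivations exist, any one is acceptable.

S ⇒ a X ⇒ a a S X ⇒ a a S b ⇒ a a a b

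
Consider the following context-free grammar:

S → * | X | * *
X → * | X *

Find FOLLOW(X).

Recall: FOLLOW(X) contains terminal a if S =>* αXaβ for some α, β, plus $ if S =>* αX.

We compute FOLLOW(X) using the standard algorithm.
FOLLOW(S) starts with {$}.
FIRST(S) = {*}
FIRST(X) = {*}
FOLLOW(S) = {$}
FOLLOW(X) = {$, *}
Therefore, FOLLOW(X) = {$, *}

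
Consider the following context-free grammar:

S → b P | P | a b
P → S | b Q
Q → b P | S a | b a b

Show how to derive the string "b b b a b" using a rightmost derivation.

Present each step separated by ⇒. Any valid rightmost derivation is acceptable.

S ⇒ b P ⇒ b b Q ⇒ b b b a b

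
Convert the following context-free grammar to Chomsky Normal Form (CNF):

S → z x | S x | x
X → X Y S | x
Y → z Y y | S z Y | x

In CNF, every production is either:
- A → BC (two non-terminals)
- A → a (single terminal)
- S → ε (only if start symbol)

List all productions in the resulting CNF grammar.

TZ → z; TX → x; S → x; X → x; TY → y; Y → x; S → TZ TX; S → S TX; X → X X0; X0 → Y S; Y → TZ X1; X1 → Y TY; Y → S X2; X2 → TZ Y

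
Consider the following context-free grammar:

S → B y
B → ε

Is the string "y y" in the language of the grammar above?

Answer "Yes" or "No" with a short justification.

No - no valid derivation exists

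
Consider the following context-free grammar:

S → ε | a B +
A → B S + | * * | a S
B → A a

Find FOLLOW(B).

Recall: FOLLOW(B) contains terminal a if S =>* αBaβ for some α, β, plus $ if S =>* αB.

We compute FOLLOW(B) using the standard algorithm.
FOLLOW(S) starts with {$}.
FIRST(A) = {*, a}
FIRST(B) = {*, a}
FIRST(S) = {a, ε}
FOLLOW(A) = {a}
FOLLOW(B) = {+, a}
FOLLOW(S) = {$, +, a}
Therefore, FOLLOW(B) = {+, a}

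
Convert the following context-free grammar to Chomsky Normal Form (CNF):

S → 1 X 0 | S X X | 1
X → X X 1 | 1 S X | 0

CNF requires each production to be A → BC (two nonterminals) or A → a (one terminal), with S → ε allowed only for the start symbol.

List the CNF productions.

T1 → 1; T0 → 0; S → 1; X → 0; S → T1 X0; X0 → X T0; S → S X1; X1 → X X; X → X X2; X2 → X T1; X → T1 X3; X3 → S X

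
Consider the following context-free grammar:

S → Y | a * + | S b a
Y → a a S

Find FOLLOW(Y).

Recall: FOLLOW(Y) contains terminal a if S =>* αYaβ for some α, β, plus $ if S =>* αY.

We compute FOLLOW(Y) using the standard algorithm.
FOLLOW(S) starts with {$}.
FIRST(S) = {a}
FIRST(Y) = {a}
FOLLOW(S) = {$, b}
FOLLOW(Y) = {$, b}
Therefore, FOLLOW(Y) = {$, b}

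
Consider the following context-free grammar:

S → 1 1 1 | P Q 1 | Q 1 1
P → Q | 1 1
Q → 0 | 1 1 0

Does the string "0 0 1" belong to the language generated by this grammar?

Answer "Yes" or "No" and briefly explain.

Yes - a valid derivation exists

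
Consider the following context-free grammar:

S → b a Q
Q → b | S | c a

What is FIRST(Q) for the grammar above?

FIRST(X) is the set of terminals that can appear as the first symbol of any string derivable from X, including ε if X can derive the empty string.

We compute FIRST(Q) using the standard algorithm.
FIRST(Q) = {b, c}
FIRST(S) = {b}
Therefore, FIRST(Q) = {b, c}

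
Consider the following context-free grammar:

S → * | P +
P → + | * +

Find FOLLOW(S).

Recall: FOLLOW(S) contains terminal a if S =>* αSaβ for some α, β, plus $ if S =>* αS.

We compute FOLLOW(S) using the standard algorithm.
FOLLOW(S) starts with {$}.
FIRST(P) = {*, +}
FIRST(S) = {*, +}
FOLLOW(P) = {+}
FOLLOW(S) = {$}
Therefore, FOLLOW(S) = {$}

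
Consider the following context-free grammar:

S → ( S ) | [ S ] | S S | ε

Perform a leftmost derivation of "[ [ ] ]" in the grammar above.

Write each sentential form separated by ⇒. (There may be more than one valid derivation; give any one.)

S ⇒ [ S ] ⇒ [ [ S ] ] ⇒ [ [ ] ]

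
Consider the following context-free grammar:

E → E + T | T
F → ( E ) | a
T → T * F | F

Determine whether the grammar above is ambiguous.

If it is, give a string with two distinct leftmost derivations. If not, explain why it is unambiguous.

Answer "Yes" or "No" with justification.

No - the grammar is unambiguous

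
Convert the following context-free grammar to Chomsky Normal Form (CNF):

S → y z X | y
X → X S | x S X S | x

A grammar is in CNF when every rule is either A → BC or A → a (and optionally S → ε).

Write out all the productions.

TY → y; TZ → z; S → y; TX → x; X → x; S → TY X0; X0 → TZ X; X → X S; X → TX X1; X1 → S X2; X2 → X S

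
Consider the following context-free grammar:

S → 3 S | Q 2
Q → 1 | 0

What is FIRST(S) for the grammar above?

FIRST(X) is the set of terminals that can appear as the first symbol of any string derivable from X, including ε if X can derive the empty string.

We compute FIRST(S) using the standard algorithm.
FIRST(Q) = {0, 1}
FIRST(S) = {0, 1, 3}
Therefore, FIRST(S) = {0, 1, 3}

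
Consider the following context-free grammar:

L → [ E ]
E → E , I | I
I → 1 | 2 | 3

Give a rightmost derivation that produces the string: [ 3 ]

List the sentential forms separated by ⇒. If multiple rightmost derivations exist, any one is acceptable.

L ⇒ [ E ] ⇒ [ I ] ⇒ [ 3 ]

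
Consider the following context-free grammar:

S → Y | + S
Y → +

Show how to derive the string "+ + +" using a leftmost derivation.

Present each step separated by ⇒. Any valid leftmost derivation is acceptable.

S ⇒ + S ⇒ + + S ⇒ + + Y ⇒ + + +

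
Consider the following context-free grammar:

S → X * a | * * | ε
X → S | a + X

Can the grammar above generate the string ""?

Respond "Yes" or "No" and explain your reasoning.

Yes - a valid derivation exists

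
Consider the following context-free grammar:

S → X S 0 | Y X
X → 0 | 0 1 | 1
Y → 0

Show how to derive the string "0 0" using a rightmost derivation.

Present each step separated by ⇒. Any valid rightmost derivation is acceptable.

S ⇒ Y X ⇒ Y 0 ⇒ 0 0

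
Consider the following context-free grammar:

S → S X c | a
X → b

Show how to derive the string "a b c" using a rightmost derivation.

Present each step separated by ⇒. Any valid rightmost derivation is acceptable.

S ⇒ S X c ⇒ S b c ⇒ a b c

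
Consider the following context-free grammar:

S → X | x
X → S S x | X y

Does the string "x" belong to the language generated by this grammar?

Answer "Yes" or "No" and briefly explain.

Yes - a valid derivation exists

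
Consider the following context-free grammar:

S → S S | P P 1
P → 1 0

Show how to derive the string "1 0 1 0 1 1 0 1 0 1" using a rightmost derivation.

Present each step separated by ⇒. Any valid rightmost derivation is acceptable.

S ⇒ S S ⇒ S P P 1 ⇒ S P 1 0 1 ⇒ S 1 0 1 0 1 ⇒ P P 1 1 0 1 0 1 ⇒ P 1 0 1 1 0 1 0 1 ⇒ 1 0 1 0 1 1 0 1 0 1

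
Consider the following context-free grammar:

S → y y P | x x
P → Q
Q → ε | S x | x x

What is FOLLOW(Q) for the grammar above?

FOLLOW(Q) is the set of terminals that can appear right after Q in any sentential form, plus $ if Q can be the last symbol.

We compute FOLLOW(Q) using the standard algorithm.
FOLLOW(S) starts with {$}.
FIRST(P) = {x, y, ε}
FIRST(Q) = {x, y, ε}
FIRST(S) = {x, y}
FOLLOW(P) = {$, x}
FOLLOW(Q) = {$, x}
FOLLOW(S) = {$, x}
Therefore, FOLLOW(Q) = {$, x}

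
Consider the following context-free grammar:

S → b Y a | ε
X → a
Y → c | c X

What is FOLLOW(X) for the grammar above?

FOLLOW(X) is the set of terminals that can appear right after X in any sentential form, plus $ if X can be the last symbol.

We compute FOLLOW(X) using the standard algorithm.
FOLLOW(S) starts with {$}.
FIRST(S) = {b, ε}
FIRST(X) = {a}
FIRST(Y) = {c}
FOLLOW(S) = {$}
FOLLOW(X) = {a}
FOLLOW(Y) = {a}
Therefore, FOLLOW(X) = {a}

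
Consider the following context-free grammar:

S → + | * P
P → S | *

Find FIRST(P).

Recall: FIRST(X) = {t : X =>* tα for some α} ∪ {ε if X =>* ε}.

We compute FIRST(P) using the standard algorithm.
FIRST(P) = {*, +}
FIRST(S) = {*, +}
Therefore, FIRST(P) = {*, +}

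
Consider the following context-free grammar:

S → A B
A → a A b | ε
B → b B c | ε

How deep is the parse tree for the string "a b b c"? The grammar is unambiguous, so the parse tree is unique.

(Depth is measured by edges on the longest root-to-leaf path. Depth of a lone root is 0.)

3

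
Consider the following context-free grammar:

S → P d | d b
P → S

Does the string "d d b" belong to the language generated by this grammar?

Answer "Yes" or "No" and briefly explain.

No - no valid derivation exists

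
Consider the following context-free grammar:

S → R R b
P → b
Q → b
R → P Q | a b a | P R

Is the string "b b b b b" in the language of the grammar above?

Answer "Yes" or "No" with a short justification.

Yes - a valid derivation exists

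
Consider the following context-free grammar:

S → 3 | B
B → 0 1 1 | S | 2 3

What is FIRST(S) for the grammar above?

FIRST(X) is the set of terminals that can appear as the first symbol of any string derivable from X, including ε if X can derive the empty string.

We compute FIRST(S) using the standard algorithm.
FIRST(B) = {0, 2, 3}
FIRST(S) = {0, 2, 3}
Therefore, FIRST(S) = {0, 2, 3}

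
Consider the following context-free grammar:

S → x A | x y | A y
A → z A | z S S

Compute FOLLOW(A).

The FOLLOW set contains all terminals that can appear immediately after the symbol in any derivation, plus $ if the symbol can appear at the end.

We compute FOLLOW(A) using the standard algorithm.
FOLLOW(S) starts with {$}.
FIRST(A) = {z}
FIRST(S) = {x, z}
FOLLOW(A) = {$, x, y, z}
FOLLOW(S) = {$, x, y, z}
Therefore, FOLLOW(A) = {$, x, y, z}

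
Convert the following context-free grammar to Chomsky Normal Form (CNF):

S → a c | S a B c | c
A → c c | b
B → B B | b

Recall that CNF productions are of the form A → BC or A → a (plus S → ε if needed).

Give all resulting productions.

TA → a; TC → c; S → c; A → b; B → b; S → TA TC; S → S X0; X0 → TA X1; X1 → B TC; A → TC TC; B → B B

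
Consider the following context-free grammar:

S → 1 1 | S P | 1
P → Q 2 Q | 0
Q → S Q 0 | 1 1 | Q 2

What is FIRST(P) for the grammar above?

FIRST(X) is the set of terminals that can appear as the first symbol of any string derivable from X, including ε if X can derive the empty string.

We compute FIRST(P) using the standard algorithm.
FIRST(P) = {0, 1}
FIRST(Q) = {1}
FIRST(S) = {1}
Therefore, FIRST(P) = {0, 1}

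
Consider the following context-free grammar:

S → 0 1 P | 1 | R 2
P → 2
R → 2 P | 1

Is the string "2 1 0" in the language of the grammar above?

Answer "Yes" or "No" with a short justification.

No - no valid derivation exists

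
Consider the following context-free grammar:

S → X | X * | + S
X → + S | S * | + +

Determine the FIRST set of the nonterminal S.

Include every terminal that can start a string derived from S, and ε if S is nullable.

We compute FIRST(S) using the standard algorithm.
FIRST(S) = {+}
FIRST(X) = {+}
Therefore, FIRST(S) = {+}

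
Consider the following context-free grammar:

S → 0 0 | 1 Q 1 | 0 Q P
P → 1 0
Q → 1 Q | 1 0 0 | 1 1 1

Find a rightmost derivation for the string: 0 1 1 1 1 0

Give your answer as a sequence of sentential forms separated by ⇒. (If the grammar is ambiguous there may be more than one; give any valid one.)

S ⇒ 0 Q P ⇒ 0 Q 1 0 ⇒ 0 1 1 1 1 0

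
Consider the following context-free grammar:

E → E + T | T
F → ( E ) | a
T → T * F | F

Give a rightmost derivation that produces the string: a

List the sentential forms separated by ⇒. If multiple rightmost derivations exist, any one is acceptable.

E ⇒ T ⇒ F ⇒ a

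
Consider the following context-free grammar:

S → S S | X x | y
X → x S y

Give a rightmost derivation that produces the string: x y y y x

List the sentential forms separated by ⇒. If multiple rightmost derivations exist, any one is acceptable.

S ⇒ X x ⇒ x S y x ⇒ x S S y x ⇒ x S y y x ⇒ x y y y x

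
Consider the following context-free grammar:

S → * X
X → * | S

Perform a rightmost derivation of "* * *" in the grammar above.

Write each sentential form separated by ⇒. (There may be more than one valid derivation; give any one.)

S ⇒ * X ⇒ * S ⇒ * * X ⇒ * * *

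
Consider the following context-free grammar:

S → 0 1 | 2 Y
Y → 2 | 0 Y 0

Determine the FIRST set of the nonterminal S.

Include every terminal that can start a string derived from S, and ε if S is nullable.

We compute FIRST(S) using the standard algorithm.
FIRST(S) = {0, 2}
FIRST(Y) = {0, 2}
Therefore, FIRST(S) = {0, 2}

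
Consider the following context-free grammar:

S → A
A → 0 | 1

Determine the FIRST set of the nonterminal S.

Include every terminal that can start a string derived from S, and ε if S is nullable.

We compute FIRST(S) using the standard algorithm.
FIRST(A) = {0, 1}
FIRST(S) = {0, 1}
Therefore, FIRST(S) = {0, 1}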